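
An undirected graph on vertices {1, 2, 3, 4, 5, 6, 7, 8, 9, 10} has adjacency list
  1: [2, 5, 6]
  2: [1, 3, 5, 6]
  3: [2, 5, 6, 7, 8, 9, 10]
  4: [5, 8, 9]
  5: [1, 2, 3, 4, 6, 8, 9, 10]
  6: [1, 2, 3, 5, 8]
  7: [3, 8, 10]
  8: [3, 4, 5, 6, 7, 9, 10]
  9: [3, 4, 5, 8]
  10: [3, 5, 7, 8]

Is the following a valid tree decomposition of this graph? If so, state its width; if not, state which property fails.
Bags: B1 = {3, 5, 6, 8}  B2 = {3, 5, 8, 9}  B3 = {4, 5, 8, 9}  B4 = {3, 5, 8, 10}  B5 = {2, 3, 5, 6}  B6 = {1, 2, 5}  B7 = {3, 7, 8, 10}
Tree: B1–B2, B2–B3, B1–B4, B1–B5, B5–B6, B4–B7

A tree decomposition must satisfy three properties: every vertex lies in some bag; for every edge, both endpoints lie together in some bag; and for every vertex, the bags containing it form a connected subtree. Here edge (6,1) lies in no bag, so the decomposition is invalid.

No — edge (6,1) lies in no bag.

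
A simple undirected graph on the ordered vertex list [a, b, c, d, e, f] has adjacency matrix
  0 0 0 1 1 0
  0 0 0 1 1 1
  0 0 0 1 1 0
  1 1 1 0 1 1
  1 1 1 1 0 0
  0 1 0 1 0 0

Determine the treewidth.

A width-2 tree decomposition is:
Bags: B1 = {c, d, e}  B2 = {b, d, e}  B3 = {a, d, e}  B4 = {b, d, f}
Tree: B1–B2, B1–B3, B2–B4
Every bag has size at most 3, so the width is 3 − 1 = 2 and tw(G) ≤ 2. Conversely, {c, d, e} is a clique of size 3, and the vertices of any clique must share a bag in every tree decomposition; so some bag has ≥ 3 vertices and tw(G) ≥ 2. Hence tw(G) = 2 exactly.

2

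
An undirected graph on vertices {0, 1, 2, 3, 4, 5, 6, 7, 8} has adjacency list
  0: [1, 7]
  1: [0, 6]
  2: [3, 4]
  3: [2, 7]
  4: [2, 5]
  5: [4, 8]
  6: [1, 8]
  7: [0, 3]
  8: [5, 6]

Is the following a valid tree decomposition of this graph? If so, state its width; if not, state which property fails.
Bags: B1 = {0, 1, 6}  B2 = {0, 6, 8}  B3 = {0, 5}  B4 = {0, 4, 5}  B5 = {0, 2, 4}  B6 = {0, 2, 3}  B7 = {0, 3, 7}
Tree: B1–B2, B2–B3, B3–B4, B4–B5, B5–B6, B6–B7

No — edge (8,5) lies in no bag.

A tree decomposition must satisfy three properties: every vertex lies in some bag; for every edge, both endpoints lie together in some bag; and for every vertex, the bags containing it form a connected subtree. Here edge (8,5) lies in no bag, so the decomposition is invalid.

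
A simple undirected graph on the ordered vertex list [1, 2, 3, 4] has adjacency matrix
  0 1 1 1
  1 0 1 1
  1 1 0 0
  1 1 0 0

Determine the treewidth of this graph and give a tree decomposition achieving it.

Treewidth 2.
Bags: B1 = {1, 2, 3}  B2 = {1, 2, 4}
Tree: B1–B2

Every bag has size at most 3, so the width is 3 − 1 = 2 and tw(G) ≤ 2. For the lower bound, the 3 vertices {1, 2, 3} are pairwise adjacent, and any tree decomposition puts a clique entirely inside one bag — forcing width ≥ 2. Therefore the treewidth is 2.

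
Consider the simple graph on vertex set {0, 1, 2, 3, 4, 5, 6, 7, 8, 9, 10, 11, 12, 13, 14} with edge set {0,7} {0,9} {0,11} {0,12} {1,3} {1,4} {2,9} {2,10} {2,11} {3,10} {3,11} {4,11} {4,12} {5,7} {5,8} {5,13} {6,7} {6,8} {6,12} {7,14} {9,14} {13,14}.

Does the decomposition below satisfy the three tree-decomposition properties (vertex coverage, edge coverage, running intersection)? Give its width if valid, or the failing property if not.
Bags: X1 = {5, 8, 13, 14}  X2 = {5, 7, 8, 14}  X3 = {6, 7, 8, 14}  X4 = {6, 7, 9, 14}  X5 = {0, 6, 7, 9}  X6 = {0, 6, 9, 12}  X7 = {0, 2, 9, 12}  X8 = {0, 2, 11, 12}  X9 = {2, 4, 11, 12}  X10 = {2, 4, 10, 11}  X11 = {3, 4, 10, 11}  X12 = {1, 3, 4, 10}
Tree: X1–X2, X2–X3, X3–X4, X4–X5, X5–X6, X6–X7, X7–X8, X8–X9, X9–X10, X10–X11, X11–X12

Yes; width 3.

Vertex coverage: the bags together contain {0, 1, 2, 3, 4, 5, 6, 7, 8, 9, 10, 11, 12, 13, 14}, the full vertex set. Edge coverage: each edge of G has both endpoints in at least one bag. Running intersection: for every vertex, the bags containing it form a connected subtree. All three properties hold, so this is a valid tree decomposition of width max|bag| − 1 = 3, and hence tw(G) ≤ 3.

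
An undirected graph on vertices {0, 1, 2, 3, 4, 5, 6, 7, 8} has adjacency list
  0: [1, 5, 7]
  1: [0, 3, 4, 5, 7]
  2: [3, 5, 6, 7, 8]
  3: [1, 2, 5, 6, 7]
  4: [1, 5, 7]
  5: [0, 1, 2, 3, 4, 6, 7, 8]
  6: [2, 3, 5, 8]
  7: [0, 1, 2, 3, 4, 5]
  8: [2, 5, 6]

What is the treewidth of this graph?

A width-3 tree decomposition is:
Bags: B1 = {1, 3, 5, 7}  B2 = {2, 3, 5, 7}  B3 = {1, 4, 5, 7}  B4 = {2, 3, 5, 6}  B5 = {2, 5, 6, 8}  B6 = {0, 1, 5, 7}
Tree: B1–B2, B1–B3, B2–B4, B4–B5, B3–B6
The largest bag has 4 vertices, giving width 3; this decomposition certifies tw(G) ≤ 3. On the other hand G contains the 4-clique {2, 5, 6, 8}. A clique must lie in a single bag of any decomposition, so no decomposition can have width below 3. Hence tw(G) = 3 exactly.

3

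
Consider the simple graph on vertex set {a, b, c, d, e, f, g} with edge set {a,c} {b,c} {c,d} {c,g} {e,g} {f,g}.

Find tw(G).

1

A width-1 tree decomposition is:
Bags: B1 = {c, g}  B2 = {e, g}  B3 = {a, c}  B4 = {b, c}  B5 = {f, g}  B6 = {c, d}
Tree: B1–B2, B1–B3, B3–B4, B1–B5, B4–B6
The largest bag has 2 vertices, giving width 1; this decomposition certifies tw(G) ≤ 1. Since G has at least one edge (e.g. c–g), it is not an edgeless graph, so tw(G) ≥ 1. Combining the bounds, tw(G) = 1.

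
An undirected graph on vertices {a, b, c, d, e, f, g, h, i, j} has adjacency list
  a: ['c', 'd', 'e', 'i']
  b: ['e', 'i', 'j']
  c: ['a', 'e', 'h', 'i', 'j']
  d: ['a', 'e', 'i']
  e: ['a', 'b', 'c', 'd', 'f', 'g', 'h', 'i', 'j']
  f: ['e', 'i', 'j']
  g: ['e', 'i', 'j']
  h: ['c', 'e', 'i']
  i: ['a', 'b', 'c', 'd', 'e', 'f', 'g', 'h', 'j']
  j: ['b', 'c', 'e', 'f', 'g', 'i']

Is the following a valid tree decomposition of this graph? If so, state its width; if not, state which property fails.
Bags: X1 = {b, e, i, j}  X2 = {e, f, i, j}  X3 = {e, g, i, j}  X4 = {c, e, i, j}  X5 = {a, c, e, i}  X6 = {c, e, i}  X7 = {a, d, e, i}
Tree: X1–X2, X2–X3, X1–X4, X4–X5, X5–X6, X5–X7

No — vertex h appears in no bag.

A tree decomposition must satisfy three properties: every vertex lies in some bag; for every edge, both endpoints lie together in some bag; and for every vertex, the bags containing it form a connected subtree. Here vertex h appears in no bag, so the decomposition is invalid.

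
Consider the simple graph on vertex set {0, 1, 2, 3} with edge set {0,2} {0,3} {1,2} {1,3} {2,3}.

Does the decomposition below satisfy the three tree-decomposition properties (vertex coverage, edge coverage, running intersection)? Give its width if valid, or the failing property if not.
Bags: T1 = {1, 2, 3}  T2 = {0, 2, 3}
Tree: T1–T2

Checking the three conditions: (i) the bags cover all of {0, 1, 2, 3}; (ii) for each edge, some bag contains both endpoints; (iii) the bags containing any fixed vertex form a subtree. All hold, so the decomposition is valid with width 3 − 1 = 2.

Yes; width 2.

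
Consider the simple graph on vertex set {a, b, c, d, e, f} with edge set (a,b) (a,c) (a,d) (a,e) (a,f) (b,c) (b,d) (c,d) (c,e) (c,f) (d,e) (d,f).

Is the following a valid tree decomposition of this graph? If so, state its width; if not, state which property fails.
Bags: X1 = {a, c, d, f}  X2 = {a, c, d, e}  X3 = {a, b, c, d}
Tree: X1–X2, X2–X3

Yes; width 3.

Vertex coverage: the bags together contain {a, b, c, d, e, f}, the full vertex set. Edge coverage: each edge of G has both endpoints in at least one bag. Running intersection: for every vertex, the bags containing it form a connected subtree. All three properties hold, so this is a valid tree decomposition of width max|bag| − 1 = 3, and hence tw(G) ≤ 3.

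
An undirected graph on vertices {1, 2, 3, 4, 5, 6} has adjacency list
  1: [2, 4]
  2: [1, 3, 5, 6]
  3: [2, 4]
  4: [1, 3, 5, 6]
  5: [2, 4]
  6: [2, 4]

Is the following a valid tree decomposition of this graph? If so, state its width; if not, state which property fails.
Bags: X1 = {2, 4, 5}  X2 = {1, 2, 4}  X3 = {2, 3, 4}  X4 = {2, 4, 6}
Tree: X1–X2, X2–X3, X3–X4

Checking the three conditions: (i) the bags cover all of {1, 2, 3, 4, 5, 6}; (ii) for each edge, some bag contains both endpoints; (iii) the bags containing any fixed vertex form a subtree. All hold, so the decomposition is valid with width 3 − 1 = 2.

Yes; width 2.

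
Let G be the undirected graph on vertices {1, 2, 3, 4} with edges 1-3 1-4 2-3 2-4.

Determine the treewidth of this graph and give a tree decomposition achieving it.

Treewidth 2.
One such decomposition:
Bags: B1 = {1, 3, 4}  B2 = {2, 3, 4}
Tree: B1–B2

Each bag holds 3 vertices, so the decomposition has width 2, which upper-bounds the treewidth. The edges 4–1–3–2–4 form a cycle, so G is not a tree and its treewidth is at least 2. Therefore the treewidth is 2.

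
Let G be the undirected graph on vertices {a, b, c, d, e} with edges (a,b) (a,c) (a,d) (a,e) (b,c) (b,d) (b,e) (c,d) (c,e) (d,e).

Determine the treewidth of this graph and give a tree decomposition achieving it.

A single bag containing all 5 vertices is trivially a valid decomposition of width 4. For the lower bound, the 5 vertices {a, b, c, d, e} are pairwise adjacent, and any tree decomposition puts a clique entirely inside one bag — forcing width ≥ 4. Combining the bounds, tw(G) = 4.

Treewidth 4.
One optimal decomposition is:
Bags: B1 = {a, b, c, d, e}
Tree: (single bag)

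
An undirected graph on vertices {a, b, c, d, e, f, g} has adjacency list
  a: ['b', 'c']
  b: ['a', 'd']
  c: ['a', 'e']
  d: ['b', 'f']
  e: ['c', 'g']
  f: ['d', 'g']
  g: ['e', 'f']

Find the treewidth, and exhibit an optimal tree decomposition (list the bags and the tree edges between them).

Treewidth 2.
One optimal decomposition is:
Bags: B1 = {a, c, e}  B2 = {a, b, e}  B3 = {b, d, e}  B4 = {d, e, f}  B5 = {e, f, g}
Tree: B1–B2, B2–B3, B3–B4, B4–B5

The largest bag has 3 vertices, giving width 2; this decomposition certifies tw(G) ≤ 2. The edges e–c–a–b–d–f–g–e form a cycle, so G is not a tree and its treewidth is at least 2. Hence tw(G) = 2 exactly.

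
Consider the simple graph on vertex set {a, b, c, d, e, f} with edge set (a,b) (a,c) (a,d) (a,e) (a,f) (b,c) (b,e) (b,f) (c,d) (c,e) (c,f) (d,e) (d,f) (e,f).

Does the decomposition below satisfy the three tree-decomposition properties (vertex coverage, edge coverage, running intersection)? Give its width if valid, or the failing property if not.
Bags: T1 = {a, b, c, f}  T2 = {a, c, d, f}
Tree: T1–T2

A tree decomposition must satisfy three properties: every vertex lies in some bag; for every edge, both endpoints lie together in some bag; and for every vertex, the bags containing it form a connected subtree. Here vertex e appears in no bag, so the decomposition is invalid.

No — vertex e appears in no bag.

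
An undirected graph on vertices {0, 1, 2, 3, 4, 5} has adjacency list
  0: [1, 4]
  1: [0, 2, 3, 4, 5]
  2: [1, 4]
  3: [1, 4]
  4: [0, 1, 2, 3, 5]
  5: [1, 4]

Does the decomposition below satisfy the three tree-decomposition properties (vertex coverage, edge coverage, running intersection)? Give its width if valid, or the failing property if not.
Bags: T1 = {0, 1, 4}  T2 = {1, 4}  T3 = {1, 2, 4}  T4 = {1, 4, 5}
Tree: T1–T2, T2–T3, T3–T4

A tree decomposition must satisfy three properties: every vertex lies in some bag; for every edge, both endpoints lie together in some bag; and for every vertex, the bags containing it form a connected subtree. Here vertex 3 appears in no bag, so the decomposition is invalid.

No — vertex 3 appears in no bag.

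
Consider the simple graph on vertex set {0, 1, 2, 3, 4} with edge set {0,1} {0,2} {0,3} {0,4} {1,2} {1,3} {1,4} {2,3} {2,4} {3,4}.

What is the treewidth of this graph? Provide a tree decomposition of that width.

A single bag containing all 5 vertices is trivially a valid decomposition of width 4. For the lower bound, the 5 vertices {0, 1, 2, 3, 4} are pairwise adjacent, and any tree decomposition puts a clique entirely inside one bag — forcing width ≥ 4. Therefore the treewidth is 4.

Treewidth 4.
Bags: B1 = {0, 1, 2, 3, 4}
Tree: (single bag)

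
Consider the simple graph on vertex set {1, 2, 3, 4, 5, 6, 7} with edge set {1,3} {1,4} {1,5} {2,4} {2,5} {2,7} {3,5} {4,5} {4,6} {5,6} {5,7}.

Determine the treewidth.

2

A width-2 tree decomposition is:
Bags: B1 = {2, 4, 5}  B2 = {2, 5, 7}  B3 = {4, 5, 6}  B4 = {1, 4, 5}  B5 = {1, 3, 5}
Tree: B1–B2, B1–B3, B3–B4, B4–B5
Each bag holds 3 vertices, so the decomposition has width 2, which upper-bounds the treewidth. Conversely, {1, 3, 5} is a clique of size 3, and the vertices of any clique must share a bag in every tree decomposition; so some bag has ≥ 3 vertices and tw(G) ≥ 2. Hence tw(G) = 2 exactly.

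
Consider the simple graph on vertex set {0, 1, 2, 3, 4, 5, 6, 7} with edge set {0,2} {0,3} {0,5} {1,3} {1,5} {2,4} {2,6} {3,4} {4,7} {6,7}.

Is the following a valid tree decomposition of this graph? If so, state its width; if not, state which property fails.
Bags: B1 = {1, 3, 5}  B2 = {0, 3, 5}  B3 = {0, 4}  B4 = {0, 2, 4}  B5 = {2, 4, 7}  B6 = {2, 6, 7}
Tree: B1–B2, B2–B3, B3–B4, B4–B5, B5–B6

A tree decomposition must satisfy three properties: every vertex lies in some bag; for every edge, both endpoints lie together in some bag; and for every vertex, the bags containing it form a connected subtree. Here edge (3,4) lies in no bag, so the decomposition is invalid.

No — edge (3,4) lies in no bag.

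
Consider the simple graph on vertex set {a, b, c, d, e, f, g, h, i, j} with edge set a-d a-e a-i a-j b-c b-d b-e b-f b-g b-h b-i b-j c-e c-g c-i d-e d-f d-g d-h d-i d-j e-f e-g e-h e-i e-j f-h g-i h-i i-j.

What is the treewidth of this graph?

4

A width-4 tree decomposition is:
Bags: B1 = {b, d, e, i, j}  B2 = {b, d, e, h, i}  B3 = {b, d, e, g, i}  B4 = {a, d, e, i, j}  B5 = {b, d, e, f, h}  B6 = {b, c, e, g, i}
Tree: B1–B2, B1–B3, B1–B4, B2–B5, B3–B6
Every bag has size at most 5, so the width is 5 − 1 = 4 and tw(G) ≤ 4. Conversely, {a, d, e, i, j} is a clique of size 5, and the vertices of any clique must share a bag in every tree decomposition; so some bag has ≥ 5 vertices and tw(G) ≥ 4. Therefore the treewidth is 4.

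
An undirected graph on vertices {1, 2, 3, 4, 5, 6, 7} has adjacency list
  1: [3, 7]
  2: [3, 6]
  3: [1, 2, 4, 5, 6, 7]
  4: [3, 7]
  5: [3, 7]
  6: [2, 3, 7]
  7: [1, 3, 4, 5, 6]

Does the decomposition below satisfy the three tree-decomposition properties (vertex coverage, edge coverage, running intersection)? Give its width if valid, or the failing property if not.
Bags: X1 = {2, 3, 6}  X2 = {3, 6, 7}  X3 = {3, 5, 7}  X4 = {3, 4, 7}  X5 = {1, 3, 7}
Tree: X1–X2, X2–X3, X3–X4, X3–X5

Vertex coverage: the bags together contain {1, 2, 3, 4, 5, 6, 7}, the full vertex set. Edge coverage: each edge of G has both endpoints in at least one bag. Running intersection: for every vertex, the bags containing it form a connected subtree. All three properties hold, so this is a valid tree decomposition of width max|bag| − 1 = 2, and hence tw(G) ≤ 2.

Yes; width 2.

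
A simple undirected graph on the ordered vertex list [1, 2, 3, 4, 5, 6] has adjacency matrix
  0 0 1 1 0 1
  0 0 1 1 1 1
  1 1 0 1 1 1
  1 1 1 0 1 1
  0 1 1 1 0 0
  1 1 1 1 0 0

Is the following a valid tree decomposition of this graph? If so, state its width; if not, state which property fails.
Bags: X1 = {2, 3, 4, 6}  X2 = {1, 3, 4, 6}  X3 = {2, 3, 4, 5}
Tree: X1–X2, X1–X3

Yes; width 3.

Vertex coverage: the bags together contain {1, 2, 3, 4, 5, 6}, the full vertex set. Edge coverage: each edge of G has both endpoints in at least one bag. Running intersection: for every vertex, the bags containing it form a connected subtree. All three properties hold, so this is a valid tree decomposition of width max|bag| − 1 = 3, and hence tw(G) ≤ 3.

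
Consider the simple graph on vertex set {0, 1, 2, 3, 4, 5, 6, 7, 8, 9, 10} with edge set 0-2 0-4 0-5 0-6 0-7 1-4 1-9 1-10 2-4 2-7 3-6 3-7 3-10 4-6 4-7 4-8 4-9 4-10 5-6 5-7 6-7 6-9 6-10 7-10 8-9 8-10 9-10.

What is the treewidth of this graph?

A width-3 tree decomposition is:
Bags: B1 = {4, 6, 7, 10}  B2 = {0, 4, 6, 7}  B3 = {3, 6, 7, 10}  B4 = {4, 6, 9, 10}  B5 = {1, 4, 9, 10}  B6 = {0, 5, 6, 7}  B7 = {0, 2, 4, 7}  B8 = {4, 8, 9, 10}
Tree: B1–B2, B1–B3, B1–B4, B4–B5, B2–B6, B2–B7, B5–B8
The largest bag has 4 vertices, giving width 3; this decomposition certifies tw(G) ≤ 3. Conversely, {3, 6, 7, 10} is a clique of size 4, and the vertices of any clique must share a bag in every tree decomposition; so some bag has ≥ 4 vertices and tw(G) ≥ 3. Combining the bounds, tw(G) = 3.

3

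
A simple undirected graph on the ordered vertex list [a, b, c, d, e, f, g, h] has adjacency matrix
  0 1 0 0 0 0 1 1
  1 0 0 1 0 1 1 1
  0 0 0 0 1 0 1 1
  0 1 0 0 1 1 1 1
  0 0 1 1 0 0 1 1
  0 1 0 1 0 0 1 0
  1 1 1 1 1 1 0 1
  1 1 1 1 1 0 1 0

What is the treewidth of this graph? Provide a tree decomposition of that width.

Every bag has size at most 4, so the width is 4 − 1 = 3 and tw(G) ≤ 3. On the other hand G contains the 4-clique {d, e, g, h}. A clique must lie in a single bag of any decomposition, so no decomposition can have width below 3. The upper and lower bounds meet at 3, so that is the treewidth.

Treewidth 3.
One such decomposition:
Bags: B1 = {b, d, f, g}  B2 = {b, d, g, h}  B3 = {d, e, g, h}  B4 = {a, b, g, h}  B5 = {c, e, g, h}
Tree: B1–B2, B2–B3, B2–B4, B3–B5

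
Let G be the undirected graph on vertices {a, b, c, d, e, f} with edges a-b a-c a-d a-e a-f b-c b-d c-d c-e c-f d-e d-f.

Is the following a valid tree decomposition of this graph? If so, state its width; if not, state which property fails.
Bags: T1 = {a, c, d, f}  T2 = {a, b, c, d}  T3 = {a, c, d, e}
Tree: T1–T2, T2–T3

Vertex coverage: the bags together contain {a, b, c, d, e, f}, the full vertex set. Edge coverage: each edge of G has both endpoints in at least one bag. Running intersection: for every vertex, the bags containing it form a connected subtree. All three properties hold, so this is a valid tree decomposition of width max|bag| − 1 = 3, and hence tw(G) ≤ 3.

Yes; width 3.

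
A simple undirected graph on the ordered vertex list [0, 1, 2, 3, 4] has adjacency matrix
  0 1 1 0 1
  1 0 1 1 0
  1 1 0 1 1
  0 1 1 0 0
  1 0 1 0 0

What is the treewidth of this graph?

2

A width-2 tree decomposition is:
Bags: B1 = {0, 1, 2}  B2 = {0, 2, 4}  B3 = {1, 2, 3}
Tree: B1–B2, B1–B3
Each bag holds 3 vertices, so the decomposition has width 2, which upper-bounds the treewidth. Conversely, {0, 1, 2} is a clique of size 3, and the vertices of any clique must share a bag in every tree decomposition; so some bag has ≥ 3 vertices and tw(G) ≥ 2. Therefore the treewidth is 2.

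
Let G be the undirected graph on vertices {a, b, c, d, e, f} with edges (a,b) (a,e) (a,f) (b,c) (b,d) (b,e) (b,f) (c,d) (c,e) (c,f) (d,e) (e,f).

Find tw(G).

3

A width-3 tree decomposition is:
Bags: B1 = {a, b, e, f}  B2 = {b, c, e, f}  B3 = {b, c, d, e}
Tree: B1–B2, B2–B3
The largest bag has 4 vertices, giving width 3; this decomposition certifies tw(G) ≤ 3. For the lower bound, the 4 vertices {b, c, d, e} are pairwise adjacent, and any tree decomposition puts a clique entirely inside one bag — forcing width ≥ 3. The upper and lower bounds meet at 3, so that is the treewidth.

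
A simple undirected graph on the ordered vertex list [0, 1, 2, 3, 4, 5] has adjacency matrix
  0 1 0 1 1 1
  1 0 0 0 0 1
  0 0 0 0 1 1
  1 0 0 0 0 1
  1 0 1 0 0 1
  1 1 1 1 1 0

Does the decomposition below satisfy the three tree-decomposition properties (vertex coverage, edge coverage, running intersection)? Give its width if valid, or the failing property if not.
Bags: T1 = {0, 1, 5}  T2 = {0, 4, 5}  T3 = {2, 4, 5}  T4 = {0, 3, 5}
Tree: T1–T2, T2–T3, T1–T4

Yes; width 2.

Checking the three conditions: (i) the bags cover all of {0, 1, 2, 3, 4, 5}; (ii) for each edge, some bag contains both endpoints; (iii) the bags containing any fixed vertex form a subtree. All hold, so the decomposition is valid with width 3 − 1 = 2.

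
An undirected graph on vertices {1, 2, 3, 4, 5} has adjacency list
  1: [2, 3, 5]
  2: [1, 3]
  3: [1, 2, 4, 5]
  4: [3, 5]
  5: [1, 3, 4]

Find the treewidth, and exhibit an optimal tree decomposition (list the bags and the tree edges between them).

The largest bag has 3 vertices, giving width 2; this decomposition certifies tw(G) ≤ 2. For the lower bound, the 3 vertices {1, 2, 3} are pairwise adjacent, and any tree decomposition puts a clique entirely inside one bag — forcing width ≥ 2. Therefore the treewidth is 2.

Treewidth 2.
One such decomposition:
Bags: B1 = {3, 4, 5}  B2 = {1, 3, 5}  B3 = {1, 2, 3}
Tree: B1–B2, B2–B3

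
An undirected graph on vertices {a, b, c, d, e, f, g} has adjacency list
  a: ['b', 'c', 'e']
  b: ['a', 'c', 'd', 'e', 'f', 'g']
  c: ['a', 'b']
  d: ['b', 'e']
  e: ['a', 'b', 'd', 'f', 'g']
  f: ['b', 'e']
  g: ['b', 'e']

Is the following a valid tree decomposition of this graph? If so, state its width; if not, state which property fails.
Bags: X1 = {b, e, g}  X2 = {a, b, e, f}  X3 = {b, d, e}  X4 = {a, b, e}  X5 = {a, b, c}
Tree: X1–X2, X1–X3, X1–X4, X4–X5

A tree decomposition must satisfy three properties: every vertex lies in some bag; for every edge, both endpoints lie together in some bag; and for every vertex, the bags containing it form a connected subtree. Here bags containing vertex a are not connected in the tree, so the decomposition is invalid.

No — bags containing vertex a are not connected in the tree.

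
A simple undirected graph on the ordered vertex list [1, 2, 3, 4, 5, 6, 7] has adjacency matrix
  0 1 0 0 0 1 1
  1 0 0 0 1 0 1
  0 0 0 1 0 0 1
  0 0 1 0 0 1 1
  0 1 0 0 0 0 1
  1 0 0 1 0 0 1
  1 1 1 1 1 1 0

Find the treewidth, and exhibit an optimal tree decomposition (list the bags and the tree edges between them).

Treewidth 2.
Bags: B1 = {1, 2, 7}  B2 = {2, 5, 7}  B3 = {1, 6, 7}  B4 = {4, 6, 7}  B5 = {3, 4, 7}
Tree: B1–B2, B1–B3, B3–B4, B4–B5

Each bag holds 3 vertices, so the decomposition has width 2, which upper-bounds the treewidth. On the other hand G contains the 3-clique {1, 2, 7}. A clique must lie in a single bag of any decomposition, so no decomposition can have width below 2. Hence tw(G) = 2 exactly.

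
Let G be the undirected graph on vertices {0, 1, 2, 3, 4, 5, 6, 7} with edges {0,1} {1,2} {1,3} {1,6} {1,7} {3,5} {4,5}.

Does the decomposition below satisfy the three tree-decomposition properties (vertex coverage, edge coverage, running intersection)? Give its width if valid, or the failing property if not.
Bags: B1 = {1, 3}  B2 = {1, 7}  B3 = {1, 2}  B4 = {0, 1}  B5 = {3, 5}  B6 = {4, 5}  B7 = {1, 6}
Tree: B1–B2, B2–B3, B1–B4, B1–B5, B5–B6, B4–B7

Checking the three conditions: (i) the bags cover all of {0, 1, 2, 3, 4, 5, 6, 7}; (ii) for each edge, some bag contains both endpoints; (iii) the bags containing any fixed vertex form a subtree. All hold, so the decomposition is valid with width 2 − 1 = 1.

Yes; width 1.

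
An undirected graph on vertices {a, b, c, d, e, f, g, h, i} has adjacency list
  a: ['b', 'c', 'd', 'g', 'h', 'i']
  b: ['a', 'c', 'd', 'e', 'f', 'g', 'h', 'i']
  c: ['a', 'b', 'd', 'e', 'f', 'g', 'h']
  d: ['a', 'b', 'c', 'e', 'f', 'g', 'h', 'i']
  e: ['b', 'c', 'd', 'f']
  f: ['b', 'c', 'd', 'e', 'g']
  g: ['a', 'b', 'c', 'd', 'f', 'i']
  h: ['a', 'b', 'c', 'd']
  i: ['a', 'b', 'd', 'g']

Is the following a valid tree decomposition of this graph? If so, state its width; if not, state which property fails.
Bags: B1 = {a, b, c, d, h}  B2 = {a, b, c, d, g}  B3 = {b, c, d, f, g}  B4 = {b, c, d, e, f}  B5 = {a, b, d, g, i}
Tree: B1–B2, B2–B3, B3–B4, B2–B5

Yes; width 4.

Vertex coverage: the bags together contain {a, b, c, d, e, f, g, h, i}, the full vertex set. Edge coverage: each edge of G has both endpoints in at least one bag. Running intersection: for every vertex, the bags containing it form a connected subtree. All three properties hold, so this is a valid tree decomposition of width max|bag| − 1 = 4, and hence tw(G) ≤ 4.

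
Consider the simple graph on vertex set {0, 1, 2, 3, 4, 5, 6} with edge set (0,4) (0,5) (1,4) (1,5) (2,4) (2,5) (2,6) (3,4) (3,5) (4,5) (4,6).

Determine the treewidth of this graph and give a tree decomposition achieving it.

Treewidth 2.
One such decomposition:
Bags: B1 = {2, 4, 6}  B2 = {2, 4, 5}  B3 = {0, 4, 5}  B4 = {1, 4, 5}  B5 = {3, 4, 5}
Tree: B1–B2, B2–B3, B2–B4, B4–B5

The largest bag has 3 vertices, giving width 2; this decomposition certifies tw(G) ≤ 2. For the lower bound, the 3 vertices {0, 4, 5} are pairwise adjacent, and any tree decomposition puts a clique entirely inside one bag — forcing width ≥ 2. Combining the bounds, tw(G) = 2.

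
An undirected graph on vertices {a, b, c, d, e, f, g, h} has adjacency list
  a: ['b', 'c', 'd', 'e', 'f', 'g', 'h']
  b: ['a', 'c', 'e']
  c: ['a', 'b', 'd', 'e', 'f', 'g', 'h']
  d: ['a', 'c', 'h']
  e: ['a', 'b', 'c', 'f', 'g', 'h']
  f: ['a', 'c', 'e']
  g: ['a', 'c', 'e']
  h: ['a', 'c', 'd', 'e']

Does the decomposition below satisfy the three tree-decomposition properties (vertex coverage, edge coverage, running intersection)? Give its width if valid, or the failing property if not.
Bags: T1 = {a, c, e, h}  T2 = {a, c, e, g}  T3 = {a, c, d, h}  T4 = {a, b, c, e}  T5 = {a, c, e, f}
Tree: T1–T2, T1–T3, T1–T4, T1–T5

Yes; width 3.

Every vertex of G appears in some bag (union = {a, b, c, d, e, f, g, h}); every edge is covered by a bag; and for each vertex v the set of bags containing v is connected in the bag tree. The decomposition is therefore valid. The largest bag has 4 vertices, so the width is 3.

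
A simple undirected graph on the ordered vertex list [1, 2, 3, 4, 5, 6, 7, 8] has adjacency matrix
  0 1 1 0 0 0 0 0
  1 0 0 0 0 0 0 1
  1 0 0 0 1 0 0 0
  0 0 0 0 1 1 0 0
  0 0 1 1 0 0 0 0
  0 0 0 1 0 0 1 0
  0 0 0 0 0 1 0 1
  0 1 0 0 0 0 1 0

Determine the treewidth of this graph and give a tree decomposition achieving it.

Treewidth 2.
Bags: B1 = {3, 4, 5}  B2 = {1, 3, 4}  B3 = {1, 2, 4}  B4 = {2, 4, 8}  B5 = {4, 7, 8}  B6 = {4, 6, 7}
Tree: B1–B2, B2–B3, B3–B4, B4–B5, B5–B6

The largest bag has 3 vertices, giving width 2; this decomposition certifies tw(G) ≤ 2. Since 4–5–3–1–2–8–7–6–4 is a cycle in G, G is not acyclic. Forests are exactly the graphs of treewidth ≤ 1, so tw(G) ≥ 2. The upper and lower bounds meet at 2, so that is the treewidth.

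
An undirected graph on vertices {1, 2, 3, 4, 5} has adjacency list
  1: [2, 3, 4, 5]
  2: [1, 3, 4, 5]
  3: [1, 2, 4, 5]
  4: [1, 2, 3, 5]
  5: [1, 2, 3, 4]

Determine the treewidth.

4

A width-4 tree decomposition is:
Bags: B1 = {1, 2, 3, 4, 5}
Tree: (single bag)
A single bag containing all 5 vertices is trivially a valid decomposition of width 4. For the lower bound, the 5 vertices {1, 2, 3, 4, 5} are pairwise adjacent, and any tree decomposition puts a clique entirely inside one bag — forcing width ≥ 4. Combining the bounds, tw(G) = 4.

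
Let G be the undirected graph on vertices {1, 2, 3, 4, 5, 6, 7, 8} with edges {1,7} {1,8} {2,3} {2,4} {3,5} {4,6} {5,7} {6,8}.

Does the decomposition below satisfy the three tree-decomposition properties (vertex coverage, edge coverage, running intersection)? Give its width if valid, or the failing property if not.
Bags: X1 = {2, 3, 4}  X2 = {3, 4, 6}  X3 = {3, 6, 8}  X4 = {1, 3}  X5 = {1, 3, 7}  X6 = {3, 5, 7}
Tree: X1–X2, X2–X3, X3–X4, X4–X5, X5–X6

No — edge (8,1) lies in no bag.

A tree decomposition must satisfy three properties: every vertex lies in some bag; for every edge, both endpoints lie together in some bag; and for every vertex, the bags containing it form a connected subtree. Here edge (8,1) lies in no bag, so the decomposition is invalid.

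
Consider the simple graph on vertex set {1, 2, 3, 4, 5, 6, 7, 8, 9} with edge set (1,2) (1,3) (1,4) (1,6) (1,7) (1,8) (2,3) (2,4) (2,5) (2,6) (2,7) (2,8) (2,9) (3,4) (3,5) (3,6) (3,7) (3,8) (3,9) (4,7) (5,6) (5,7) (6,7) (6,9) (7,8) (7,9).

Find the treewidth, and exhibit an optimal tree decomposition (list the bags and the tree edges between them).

The largest bag has 5 vertices, giving width 4; this decomposition certifies tw(G) ≤ 4. For the lower bound, the 5 vertices {1, 2, 3, 7, 8} are pairwise adjacent, and any tree decomposition puts a clique entirely inside one bag — forcing width ≥ 4. Hence tw(G) = 4 exactly.

Treewidth 4.
One optimal decomposition is:
Bags: B1 = {1, 2, 3, 7, 8}  B2 = {1, 2, 3, 4, 7}  B3 = {1, 2, 3, 6, 7}  B4 = {2, 3, 6, 7, 9}  B5 = {2, 3, 5, 6, 7}
Tree: B1–B2, B1–B3, B3–B4, B3–B5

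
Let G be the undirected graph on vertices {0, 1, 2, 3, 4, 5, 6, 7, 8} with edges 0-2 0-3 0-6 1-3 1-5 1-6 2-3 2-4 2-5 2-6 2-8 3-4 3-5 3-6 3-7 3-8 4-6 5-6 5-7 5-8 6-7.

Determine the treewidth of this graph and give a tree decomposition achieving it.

Treewidth 3.
One such decomposition:
Bags: B1 = {2, 3, 4, 6}  B2 = {2, 3, 5, 6}  B3 = {2, 3, 5, 8}  B4 = {3, 5, 6, 7}  B5 = {1, 3, 5, 6}  B6 = {0, 2, 3, 6}
Tree: B1–B2, B2–B3, B2–B4, B2–B5, B2–B6

The largest bag has 4 vertices, giving width 3; this decomposition certifies tw(G) ≤ 3. On the other hand G contains the 4-clique {2, 3, 5, 8}. A clique must lie in a single bag of any decomposition, so no decomposition can have width below 3. Hence tw(G) = 3 exactly.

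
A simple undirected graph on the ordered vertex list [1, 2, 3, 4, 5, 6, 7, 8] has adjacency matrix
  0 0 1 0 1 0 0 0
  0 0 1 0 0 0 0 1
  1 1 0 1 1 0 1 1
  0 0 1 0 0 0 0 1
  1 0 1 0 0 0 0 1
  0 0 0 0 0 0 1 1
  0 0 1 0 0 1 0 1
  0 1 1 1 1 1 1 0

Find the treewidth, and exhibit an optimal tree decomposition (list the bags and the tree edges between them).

Each bag holds 3 vertices, so the decomposition has width 2, which upper-bounds the treewidth. For the lower bound, the 3 vertices {2, 3, 8} are pairwise adjacent, and any tree decomposition puts a clique entirely inside one bag — forcing width ≥ 2. Hence tw(G) = 2 exactly.

Treewidth 2.
One optimal decomposition is:
Bags: B1 = {3, 7, 8}  B2 = {3, 5, 8}  B3 = {3, 4, 8}  B4 = {1, 3, 5}  B5 = {6, 7, 8}  B6 = {2, 3, 8}
Tree: B1–B2, B2–B3, B2–B4, B1–B5, B2–B6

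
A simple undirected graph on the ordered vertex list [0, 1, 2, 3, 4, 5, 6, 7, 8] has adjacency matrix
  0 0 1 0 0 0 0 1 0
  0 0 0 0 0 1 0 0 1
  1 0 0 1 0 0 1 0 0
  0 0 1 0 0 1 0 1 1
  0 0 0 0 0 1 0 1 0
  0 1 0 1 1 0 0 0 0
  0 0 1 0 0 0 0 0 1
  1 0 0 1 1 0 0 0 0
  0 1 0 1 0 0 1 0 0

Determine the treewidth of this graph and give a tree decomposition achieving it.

Each bag holds 4 vertices, so the decomposition has width 3, which upper-bounds the treewidth. For the lower bound: the 4 vertex sets {1,4,5}, {8}, {3}, {0,2,6,7} are disjoint, each induces a connected subgraph, and every pair is joined by at least one edge of G. Contracting each set to a single vertex therefore yields K_{4} as a minor, and since treewidth is minor-monotone, tw(G) ≥ tw(K_{4}) = 3. Combining the bounds, tw(G) = 3.

Treewidth 3.
One such decomposition:
Bags: B1 = {1, 4, 5, 8}  B2 = {3, 4, 5, 8}  B3 = {3, 4, 7, 8}  B4 = {3, 6, 7, 8}  B5 = {2, 3, 6, 7}  B6 = {0, 2, 6, 7}
Tree: B1–B2, B2–B3, B3–B4, B4–B5, B5–B6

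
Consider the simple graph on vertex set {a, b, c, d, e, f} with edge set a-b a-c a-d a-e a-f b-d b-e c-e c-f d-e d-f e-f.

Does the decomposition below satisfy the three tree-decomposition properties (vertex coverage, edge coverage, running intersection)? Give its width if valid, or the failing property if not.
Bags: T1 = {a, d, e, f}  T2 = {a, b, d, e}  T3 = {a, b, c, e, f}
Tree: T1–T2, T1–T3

A tree decomposition must satisfy three properties: every vertex lies in some bag; for every edge, both endpoints lie together in some bag; and for every vertex, the bags containing it form a connected subtree. Here bags containing vertex b are not connected in the tree, so the decomposition is invalid.

No — bags containing vertex b are not connected in the tree.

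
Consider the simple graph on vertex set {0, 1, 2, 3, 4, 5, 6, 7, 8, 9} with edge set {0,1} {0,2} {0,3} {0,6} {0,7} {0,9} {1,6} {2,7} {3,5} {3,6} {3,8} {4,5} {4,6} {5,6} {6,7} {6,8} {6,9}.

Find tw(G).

2

A width-2 tree decomposition is:
Bags: B1 = {0, 6, 7}  B2 = {0, 2, 7}  B3 = {0, 3, 6}  B4 = {3, 5, 6}  B5 = {3, 6, 8}  B6 = {0, 1, 6}  B7 = {0, 6, 9}  B8 = {4, 5, 6}
Tree: B1–B2, B1–B3, B3–B4, B4–B5, B1–B6, B3–B7, B4–B8
Every bag has size at most 3, so the width is 3 − 1 = 2 and tw(G) ≤ 2. For the lower bound, the 3 vertices {0, 2, 7} are pairwise adjacent, and any tree decomposition puts a clique entirely inside one bag — forcing width ≥ 2. Therefore the treewidth is 2.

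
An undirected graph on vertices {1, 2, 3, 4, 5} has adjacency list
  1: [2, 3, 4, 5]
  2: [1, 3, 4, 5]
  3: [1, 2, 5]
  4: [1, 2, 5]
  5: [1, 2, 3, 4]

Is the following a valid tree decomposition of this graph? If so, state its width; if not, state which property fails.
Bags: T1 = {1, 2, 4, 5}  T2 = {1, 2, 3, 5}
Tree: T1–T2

Yes; width 3.

Every vertex of G appears in some bag (union = {1, 2, 3, 4, 5}); every edge is covered by a bag; and for each vertex v the set of bags containing v is connected in the bag tree. The decomposition is therefore valid. The largest bag has 4 vertices, so the width is 3.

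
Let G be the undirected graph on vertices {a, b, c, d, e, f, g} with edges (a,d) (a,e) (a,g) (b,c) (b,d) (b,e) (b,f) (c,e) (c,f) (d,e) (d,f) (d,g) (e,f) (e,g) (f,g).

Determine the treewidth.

A width-3 tree decomposition is:
Bags: B1 = {b, c, e, f}  B2 = {b, d, e, f}  B3 = {d, e, f, g}  B4 = {a, d, e, g}
Tree: B1–B2, B2–B3, B3–B4
Each bag holds 4 vertices, so the decomposition has width 3, which upper-bounds the treewidth. For the lower bound, the 4 vertices {d, e, f, g} are pairwise adjacent, and any tree decomposition puts a clique entirely inside one bag — forcing width ≥ 3. The upper and lower bounds meet at 3, so that is the treewidth.

3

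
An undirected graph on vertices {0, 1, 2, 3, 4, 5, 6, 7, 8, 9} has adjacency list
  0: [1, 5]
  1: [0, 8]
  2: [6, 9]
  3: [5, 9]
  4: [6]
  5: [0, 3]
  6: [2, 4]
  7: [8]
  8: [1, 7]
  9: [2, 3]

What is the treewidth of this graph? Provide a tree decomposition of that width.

The largest bag has 2 vertices, giving width 1; this decomposition certifies tw(G) ≤ 1. G has an edge, so its treewidth is at least 1. Hence tw(G) = 1 exactly.

Treewidth 1.
One such decomposition:
Bags: B1 = {4, 6}  B2 = {2, 6}  B3 = {2, 9}  B4 = {3, 9}  B5 = {3, 5}  B6 = {0, 5}  B7 = {0, 1}  B8 = {1, 8}  B9 = {7, 8}
Tree: B1–B2, B2–B3, B3–B4, B4–B5, B5–B6, B6–B7, B7–B8, B8–B9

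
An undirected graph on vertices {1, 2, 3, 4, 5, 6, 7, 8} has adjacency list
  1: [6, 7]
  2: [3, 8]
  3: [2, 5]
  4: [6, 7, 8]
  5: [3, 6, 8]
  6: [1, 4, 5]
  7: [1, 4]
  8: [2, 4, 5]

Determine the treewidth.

A width-2 tree decomposition is:
Bags: B1 = {2, 3, 8}  B2 = {3, 5, 8}  B3 = {4, 5, 8}  B4 = {4, 5, 6}  B5 = {4, 6, 7}  B6 = {1, 6, 7}
Tree: B1–B2, B2–B3, B3–B4, B4–B5, B5–B6
Each bag holds 3 vertices, so the decomposition has width 2, which upper-bounds the treewidth. The edges 2–3–5–8–2 form a cycle, so G is not a tree and its treewidth is at least 2. Hence tw(G) = 2 exactly.

2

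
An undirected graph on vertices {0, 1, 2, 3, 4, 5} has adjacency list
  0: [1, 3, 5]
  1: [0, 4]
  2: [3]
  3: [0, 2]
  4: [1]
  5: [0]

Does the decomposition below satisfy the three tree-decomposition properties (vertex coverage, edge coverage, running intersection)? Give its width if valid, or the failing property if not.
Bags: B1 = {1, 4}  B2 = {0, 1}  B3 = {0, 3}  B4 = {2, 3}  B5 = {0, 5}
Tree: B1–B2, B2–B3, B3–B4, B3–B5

Yes; width 1.

Every vertex of G appears in some bag (union = {0, 1, 2, 3, 4, 5}); every edge is covered by a bag; and for each vertex v the set of bags containing v is connected in the bag tree. The decomposition is therefore valid. The largest bag has 2 vertices, so the width is 1.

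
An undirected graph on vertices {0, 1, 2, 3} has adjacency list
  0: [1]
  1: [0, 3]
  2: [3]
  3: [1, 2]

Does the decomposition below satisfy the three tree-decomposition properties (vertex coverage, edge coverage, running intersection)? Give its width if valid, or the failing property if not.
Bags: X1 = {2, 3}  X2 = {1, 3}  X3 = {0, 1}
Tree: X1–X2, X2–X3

Every vertex of G appears in some bag (union = {0, 1, 2, 3}); every edge is covered by a bag; and for each vertex v the set of bags containing v is connected in the bag tree. The decomposition is therefore valid. The largest bag has 2 vertices, so the width is 1.

Yes; width 1.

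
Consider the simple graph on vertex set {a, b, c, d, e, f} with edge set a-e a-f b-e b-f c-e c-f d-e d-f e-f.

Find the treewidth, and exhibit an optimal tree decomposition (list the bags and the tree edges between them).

Treewidth 2.
One such decomposition:
Bags: B1 = {a, e, f}  B2 = {b, e, f}  B3 = {d, e, f}  B4 = {c, e, f}
Tree: B1–B2, B2–B3, B2–B4

Every bag has size at most 3, so the width is 3 − 1 = 2 and tw(G) ≤ 2. For the lower bound, the 3 vertices {d, e, f} are pairwise adjacent, and any tree decomposition puts a clique entirely inside one bag — forcing width ≥ 2. Combining the bounds, tw(G) = 2.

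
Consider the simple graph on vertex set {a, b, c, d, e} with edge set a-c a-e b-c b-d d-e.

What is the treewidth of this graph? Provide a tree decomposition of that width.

The largest bag has 3 vertices, giving width 2; this decomposition certifies tw(G) ≤ 2. Since c–a–e–d–b–c is a cycle in G, G is not acyclic. Forests are exactly the graphs of treewidth ≤ 1, so tw(G) ≥ 2. Hence tw(G) = 2 exactly.

Treewidth 2.
Bags: B1 = {a, c, e}  B2 = {c, d, e}  B3 = {b, c, d}
Tree: B1–B2, B2–B3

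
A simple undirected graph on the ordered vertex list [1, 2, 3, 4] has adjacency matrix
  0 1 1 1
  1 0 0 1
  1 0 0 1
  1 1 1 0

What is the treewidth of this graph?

2

A width-2 tree decomposition is:
Bags: B1 = {1, 2, 4}  B2 = {1, 3, 4}
Tree: B1–B2
Every bag has size at most 3, so the width is 3 − 1 = 2 and tw(G) ≤ 2. On the other hand G contains the 3-clique {1, 2, 4}. A clique must lie in a single bag of any decomposition, so no decomposition can have width below 2. The upper and lower bounds meet at 2, so that is the treewidth.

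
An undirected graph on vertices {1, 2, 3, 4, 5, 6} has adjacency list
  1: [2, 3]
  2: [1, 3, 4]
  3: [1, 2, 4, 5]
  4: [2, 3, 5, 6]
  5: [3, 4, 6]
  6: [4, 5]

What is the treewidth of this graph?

A width-2 tree decomposition is:
Bags: B1 = {2, 3, 4}  B2 = {3, 4, 5}  B3 = {1, 2, 3}  B4 = {4, 5, 6}
Tree: B1–B2, B1–B3, B2–B4
The largest bag has 3 vertices, giving width 2; this decomposition certifies tw(G) ≤ 2. Conversely, {1, 2, 3} is a clique of size 3, and the vertices of any clique must share a bag in every tree decomposition; so some bag has ≥ 3 vertices and tw(G) ≥ 2. Combining the bounds, tw(G) = 2.

2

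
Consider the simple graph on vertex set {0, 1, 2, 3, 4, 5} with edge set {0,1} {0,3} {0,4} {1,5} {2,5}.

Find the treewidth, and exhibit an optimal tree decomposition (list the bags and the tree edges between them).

Treewidth 1.
One such decomposition:
Bags: B1 = {0, 1}  B2 = {1, 5}  B3 = {0, 4}  B4 = {0, 3}  B5 = {2, 5}
Tree: B1–B2, B1–B3, B1–B4, B2–B5

Every bag has size at most 2, so the width is 2 − 1 = 1 and tw(G) ≤ 1. Since G has at least one edge (e.g. 0–1), it is not an edgeless graph, so tw(G) ≥ 1. Combining the bounds, tw(G) = 1.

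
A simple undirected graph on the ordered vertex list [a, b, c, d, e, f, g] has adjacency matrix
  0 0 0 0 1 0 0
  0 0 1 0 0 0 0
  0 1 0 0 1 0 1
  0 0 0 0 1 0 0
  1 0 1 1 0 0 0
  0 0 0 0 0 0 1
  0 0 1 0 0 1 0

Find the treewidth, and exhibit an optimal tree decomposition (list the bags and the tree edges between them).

The largest bag has 2 vertices, giving width 1; this decomposition certifies tw(G) ≤ 1. Any graph with an edge has treewidth ≥ 1, and G has the edge c–e. Combining the bounds, tw(G) = 1.

Treewidth 1.
One such decomposition:
Bags: B1 = {c, e}  B2 = {a, e}  B3 = {d, e}  B4 = {c, g}  B5 = {b, c}  B6 = {f, g}
Tree: B1–B2, B2–B3, B1–B4, B4–B5, B4–B6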